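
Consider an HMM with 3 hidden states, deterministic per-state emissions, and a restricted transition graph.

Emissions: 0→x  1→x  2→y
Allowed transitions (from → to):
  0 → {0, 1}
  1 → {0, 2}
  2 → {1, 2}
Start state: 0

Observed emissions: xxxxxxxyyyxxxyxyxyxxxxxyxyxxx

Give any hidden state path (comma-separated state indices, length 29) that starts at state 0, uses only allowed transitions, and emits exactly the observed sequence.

0,0,0,0,1,0,1,2,2,2,1,0,1,2,1,2,1,2,1,0,0,0,1,2,1,2,1,0,0

  t0 'x' -> {0,1}, take 0 (start)
  t1 'x' -> {0,1}, take 0 (0->0 ok)
  t2 'x' -> {0,1}, take 0 (0->0 ok)
  t3 'x' -> {0,1}, take 0 (0->0 ok)
  t4 'x' -> {0,1}, take 1 (0->1 ok)
  t5 'x' -> {0,1}, take 0 (1->0 ok)
  t6 'x' -> {0,1}, take 1 (0->1 ok)
  t7 'y' -> {2}, take 2 (1->2 ok)
  t8 'y' -> {2}, take 2 (2->2 ok)
  t9 'y' -> {2}, take 2 (2->2 ok)
  t10 'x' -> {0,1}, take 1 (2->1 ok)
  t11 'x' -> {0,1}, take 0 (1->0 ok)
  t12 'x' -> {0,1}, take 1 (0->1 ok)
  t13 'y' -> {2}, take 2 (1->2 ok)
  t14 'x' -> {0,1}, take 1 (2->1 ok)
  t15 'y' -> {2}, take 2 (1->2 ok)
  t16 'x' -> {0,1}, take 1 (2->1 ok)
  t17 'y' -> {2}, take 2 (1->2 ok)
  t18 'x' -> {0,1}, take 1 (2->1 ok)
  t19 'x' -> {0,1}, take 0 (1->0 ok)
  t20 'x' -> {0,1}, take 0 (0->0 ok)
  t21 'x' -> {0,1}, take 0 (0->0 ok)
  t22 'x' -> {0,1}, take 1 (0->1 ok)
  t23 'y' -> {2}, take 2 (1->2 ok)
  t24 'x' -> {0,1}, take 1 (2->1 ok)
  t25 'y' -> {2}, take 2 (1->2 ok)
  t26 'x' -> {0,1}, take 1 (2->1 ok)
  t27 'x' -> {0,1}, take 0 (1->0 ok)
  t28 'x' -> {0,1}, take 0 (0->0 ok)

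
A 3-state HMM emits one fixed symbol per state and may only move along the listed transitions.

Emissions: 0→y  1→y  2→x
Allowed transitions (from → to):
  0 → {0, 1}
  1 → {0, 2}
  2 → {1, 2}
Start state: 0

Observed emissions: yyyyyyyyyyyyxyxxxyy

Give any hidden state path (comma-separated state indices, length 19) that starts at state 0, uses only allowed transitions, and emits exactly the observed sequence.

0,0,1,0,0,0,1,0,0,1,0,1,2,1,2,2,2,1,0

  0: obs=y cand={0,1} pick 0 [start]
  1: obs=y cand={0,1} pick 0 [0->0 ok]
  2: obs=y cand={0,1} pick 1 [0->1 ok]
  3: obs=y cand={0,1} pick 0 [1->0 ok]
  4: obs=y cand={0,1} pick 0 [0->0 ok]
  5: obs=y cand={0,1} pick 0 [0->0 ok]
  6: obs=y cand={0,1} pick 1 [0->1 ok]
  7: obs=y cand={0,1} pick 0 [1->0 ok]
  8: obs=y cand={0,1} pick 0 [0->0 ok]
  9: obs=y cand={0,1} pick 1 [0->1 ok]
  10: obs=y cand={0,1} pick 0 [1->0 ok]
  11: obs=y cand={0,1} pick 1 [0->1 ok]
  12: obs=x cand={2} pick 2 [1->2 ok]
  13: obs=y cand={0,1} pick 1 [2->1 ok]
  14: obs=x cand={2} pick 2 [1->2 ok]
  15: obs=x cand={2} pick 2 [2->2 ok]
  16: obs=x cand={2} pick 2 [2->2 ok]
  17: obs=y cand={0,1} pick 1 [2->1 ok]
  18: obs=y cand={0,1} pick 0 [1->0 ok]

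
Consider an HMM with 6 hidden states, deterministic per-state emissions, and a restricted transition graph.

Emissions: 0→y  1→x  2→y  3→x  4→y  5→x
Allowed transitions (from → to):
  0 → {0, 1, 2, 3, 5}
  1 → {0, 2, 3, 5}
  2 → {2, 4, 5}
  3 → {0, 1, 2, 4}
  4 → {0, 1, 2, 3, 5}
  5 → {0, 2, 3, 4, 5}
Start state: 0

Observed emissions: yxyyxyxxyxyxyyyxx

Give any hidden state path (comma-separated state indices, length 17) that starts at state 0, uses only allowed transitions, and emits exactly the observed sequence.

  [0] y  {0,2,4}  => 0  start
  [1] x  {1,3,5}  => 5  0->5 ok
  [2] y  {0,2,4}  => 4  5->4 ok
  [3] y  {0,2,4}  => 0  4->0 ok
  [4] x  {1,3,5}  => 3  0->3 ok
  [5] y  {0,2,4}  => 4  3->4 ok
  [6] x  {1,3,5}  => 1  4->1 ok
  [7] x  {1,3,5}  => 5  1->5 ok
  [8] y  {0,2,4}  => 4  5->4 ok
  [9] x  {1,3,5}  => 1  4->1 ok
  [10] y  {0,2,4}  => 0  1->0 ok
  [11] x  {1,3,5}  => 5  0->5 ok
  [12] y  {0,2,4}  => 4  5->4 ok
  [13] y  {0,2,4}  => 2  4->2 ok
  [14] y  {0,2,4}  => 4  2->4 ok
  [15] x  {1,3,5}  => 5  4->5 ok
  [16] x  {1,3,5}  => 5  5->5 ok

0,5,4,0,3,4,1,5,4,1,0,5,4,2,4,5,5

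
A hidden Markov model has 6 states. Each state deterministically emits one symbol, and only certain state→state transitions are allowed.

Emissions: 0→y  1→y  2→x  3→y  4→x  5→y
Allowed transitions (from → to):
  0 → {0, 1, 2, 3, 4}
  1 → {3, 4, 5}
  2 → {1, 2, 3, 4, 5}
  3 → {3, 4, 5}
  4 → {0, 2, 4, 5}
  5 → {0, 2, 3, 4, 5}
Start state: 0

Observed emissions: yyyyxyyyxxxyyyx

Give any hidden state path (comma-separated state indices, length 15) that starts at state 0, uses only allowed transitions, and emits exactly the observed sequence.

  [0] y  {0,1,3,5}  => 0  start
  [1] y  {0,1,3,5}  => 1  0->1 ok
  [2] y  {0,1,3,5}  => 5  1->5 ok
  [3] y  {0,1,3,5}  => 5  5->5 ok
  [4] x  {2,4}  => 2  5->2 ok
  [5] y  {0,1,3,5}  => 3  2->3 ok
  [6] y  {0,1,3,5}  => 3  3->3 ok
  [7] y  {0,1,3,5}  => 3  3->3 ok
  [8] x  {2,4}  => 4  3->4 ok
  [9] x  {2,4}  => 4  4->4 ok
  [10] x  {2,4}  => 4  4->4 ok
  [11] y  {0,1,3,5}  => 0  4->0 ok
  [12] y  {0,1,3,5}  => 0  0->0 ok
  [13] y  {0,1,3,5}  => 0  0->0 ok
  [14] x  {2,4}  => 2  0->2 ok

0,1,5,5,2,3,3,3,4,4,4,0,0,0,2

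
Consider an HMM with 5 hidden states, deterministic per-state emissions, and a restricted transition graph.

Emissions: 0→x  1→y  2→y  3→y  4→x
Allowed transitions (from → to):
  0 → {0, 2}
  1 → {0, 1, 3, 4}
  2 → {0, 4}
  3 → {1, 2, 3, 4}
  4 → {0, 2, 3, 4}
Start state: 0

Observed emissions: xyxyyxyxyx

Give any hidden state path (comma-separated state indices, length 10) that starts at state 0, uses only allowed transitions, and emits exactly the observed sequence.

0,2,4,3,2,0,2,4,2,0

  t0 'x' -> {0,4}, take 0 (start)
  t1 'y' -> {1,2,3}, take 2 (0->2 ok)
  t2 'x' -> {0,4}, take 4 (2->4 ok)
  t3 'y' -> {1,2,3}, take 3 (4->3 ok)
  t4 'y' -> {1,2,3}, take 2 (3->2 ok)
  t5 'x' -> {0,4}, take 0 (2->0 ok)
  t6 'y' -> {1,2,3}, take 2 (0->2 ok)
  t7 'x' -> {0,4}, take 4 (2->4 ok)
  t8 'y' -> {1,2,3}, take 2 (4->2 ok)
  t9 'x' -> {0,4}, take 0 (2->0 ok)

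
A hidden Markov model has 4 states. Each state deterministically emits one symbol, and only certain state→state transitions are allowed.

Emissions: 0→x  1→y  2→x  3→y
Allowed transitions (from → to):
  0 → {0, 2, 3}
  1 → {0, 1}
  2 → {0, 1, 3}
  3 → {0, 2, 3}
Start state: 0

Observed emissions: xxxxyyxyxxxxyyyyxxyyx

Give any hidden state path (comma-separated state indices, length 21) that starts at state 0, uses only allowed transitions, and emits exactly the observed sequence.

0,0,0,2,1,1,0,3,0,0,2,0,3,3,3,3,2,0,3,3,0

  pos 0: x in {0,2}, choose 0; start
  pos 1: x in {0,2}, choose 0; 0->0 ok
  pos 2: x in {0,2}, choose 0; 0->0 ok
  pos 3: x in {0,2}, choose 2; 0->2 ok
  pos 4: y in {1,3}, choose 1; 2->1 ok
  pos 5: y in {1,3}, choose 1; 1->1 ok
  pos 6: x in {0,2}, choose 0; 1->0 ok
  pos 7: y in {1,3}, choose 3; 0->3 ok
  pos 8: x in {0,2}, choose 0; 3->0 ok
  pos 9: x in {0,2}, choose 0; 0->0 ok
  pos 10: x in {0,2}, choose 2; 0->2 ok
  pos 11: x in {0,2}, choose 0; 2->0 ok
  pos 12: y in {1,3}, choose 3; 0->3 ok
  pos 13: y in {1,3}, choose 3; 3->3 ok
  pos 14: y in {1,3}, choose 3; 3->3 ok
  pos 15: y in {1,3}, choose 3; 3->3 ok
  pos 16: x in {0,2}, choose 2; 3->2 ok
  pos 17: x in {0,2}, choose 0; 2->0 ok
  pos 18: y in {1,3}, choose 3; 0->3 ok
  pos 19: y in {1,3}, choose 3; 3->3 ok
  pos 20: x in {0,2}, choose 0; 3->0 ok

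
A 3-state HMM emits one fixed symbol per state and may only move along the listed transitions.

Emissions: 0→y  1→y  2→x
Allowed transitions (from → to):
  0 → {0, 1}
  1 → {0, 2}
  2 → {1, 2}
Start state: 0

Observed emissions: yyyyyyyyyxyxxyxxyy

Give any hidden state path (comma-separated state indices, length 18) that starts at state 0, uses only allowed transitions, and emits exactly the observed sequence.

  t0 'y' -> {0,1}, take 0 (start)
  t1 'y' -> {0,1}, take 0 (0->0 ok)
  t2 'y' -> {0,1}, take 1 (0->1 ok)
  t3 'y' -> {0,1}, take 0 (1->0 ok)
  t4 'y' -> {0,1}, take 1 (0->1 ok)
  t5 'y' -> {0,1}, take 0 (1->0 ok)
  t6 'y' -> {0,1}, take 0 (0->0 ok)
  t7 'y' -> {0,1}, take 0 (0->0 ok)
  t8 'y' -> {0,1}, take 1 (0->1 ok)
  t9 'x' -> {2}, take 2 (1->2 ok)
  t10 'y' -> {0,1}, take 1 (2->1 ok)
  t11 'x' -> {2}, take 2 (1->2 ok)
  t12 'x' -> {2}, take 2 (2->2 ok)
  t13 'y' -> {0,1}, take 1 (2->1 ok)
  t14 'x' -> {2}, take 2 (1->2 ok)
  t15 'x' -> {2}, take 2 (2->2 ok)
  t16 'y' -> {0,1}, take 1 (2->1 ok)
  t17 'y' -> {0,1}, take 0 (1->0 ok)

0,0,1,0,1,0,0,0,1,2,1,2,2,1,2,2,1,0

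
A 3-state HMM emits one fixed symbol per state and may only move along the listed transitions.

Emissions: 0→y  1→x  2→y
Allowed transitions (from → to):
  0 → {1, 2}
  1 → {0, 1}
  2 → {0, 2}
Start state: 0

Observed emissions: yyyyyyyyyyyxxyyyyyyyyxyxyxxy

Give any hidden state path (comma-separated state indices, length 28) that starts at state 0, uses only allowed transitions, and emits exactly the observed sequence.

0,2,2,0,2,2,0,2,2,2,0,1,1,0,2,2,2,0,2,2,0,1,0,1,0,1,1,0

  [0] y  {0,2}  => 0  start
  [1] y  {0,2}  => 2  0->2 ok
  [2] y  {0,2}  => 2  2->2 ok
  [3] y  {0,2}  => 0  2->0 ok
  [4] y  {0,2}  => 2  0->2 ok
  [5] y  {0,2}  => 2  2->2 ok
  [6] y  {0,2}  => 0  2->0 ok
  [7] y  {0,2}  => 2  0->2 ok
  [8] y  {0,2}  => 2  2->2 ok
  [9] y  {0,2}  => 2  2->2 ok
  [10] y  {0,2}  => 0  2->0 ok
  [11] x  {1}  => 1  0->1 ok
  [12] x  {1}  => 1  1->1 ok
  [13] y  {0,2}  => 0  1->0 ok
  [14] y  {0,2}  => 2  0->2 ok
  [15] y  {0,2}  => 2  2->2 ok
  [16] y  {0,2}  => 2  2->2 ok
  [17] y  {0,2}  => 0  2->0 ok
  [18] y  {0,2}  => 2  0->2 ok
  [19] y  {0,2}  => 2  2->2 ok
  [20] y  {0,2}  => 0  2->0 ok
  [21] x  {1}  => 1  0->1 ok
  [22] y  {0,2}  => 0  1->0 ok
  [23] x  {1}  => 1  0->1 ok
  [24] y  {0,2}  => 0  1->0 ok
  [25] x  {1}  => 1  0->1 ok
  [26] x  {1}  => 1  1->1 ok
  [27] y  {0,2}  => 0  1->0 ok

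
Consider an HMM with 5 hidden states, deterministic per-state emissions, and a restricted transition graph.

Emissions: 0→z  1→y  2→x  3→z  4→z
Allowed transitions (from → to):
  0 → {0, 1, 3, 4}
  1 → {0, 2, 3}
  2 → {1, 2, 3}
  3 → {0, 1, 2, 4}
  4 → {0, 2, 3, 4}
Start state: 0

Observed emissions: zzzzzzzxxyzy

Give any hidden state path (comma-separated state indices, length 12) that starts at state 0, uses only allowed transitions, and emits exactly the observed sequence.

  [0] z  {0,3,4}  => 0  start
  [1] z  {0,3,4}  => 3  0->3 ok
  [2] z  {0,3,4}  => 4  3->4 ok
  [3] z  {0,3,4}  => 3  4->3 ok
  [4] z  {0,3,4}  => 0  3->0 ok
  [5] z  {0,3,4}  => 0  0->0 ok
  [6] z  {0,3,4}  => 4  0->4 ok
  [7] x  {2}  => 2  4->2 ok
  [8] x  {2}  => 2  2->2 ok
  [9] y  {1}  => 1  2->1 ok
  [10] z  {0,3,4}  => 0  1->0 ok
  [11] y  {1}  => 1  0->1 ok

0,3,4,3,0,0,4,2,2,1,0,1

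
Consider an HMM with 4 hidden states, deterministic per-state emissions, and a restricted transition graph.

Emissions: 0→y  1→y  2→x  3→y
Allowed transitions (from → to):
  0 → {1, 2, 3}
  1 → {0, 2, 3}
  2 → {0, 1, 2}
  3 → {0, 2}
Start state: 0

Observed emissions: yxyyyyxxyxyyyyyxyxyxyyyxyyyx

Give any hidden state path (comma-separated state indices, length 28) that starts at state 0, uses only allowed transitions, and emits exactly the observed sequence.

0,2,1,0,3,0,2,2,1,2,0,3,0,1,3,2,1,2,1,2,0,1,0,2,0,1,0,2

  pos 0: y in {0,1,3}, choose 0; start
  pos 1: x in {2}, choose 2; 0->2 ok
  pos 2: y in {0,1,3}, choose 1; 2->1 ok
  pos 3: y in {0,1,3}, choose 0; 1->0 ok
  pos 4: y in {0,1,3}, choose 3; 0->3 ok
  pos 5: y in {0,1,3}, choose 0; 3->0 ok
  pos 6: x in {2}, choose 2; 0->2 ok
  pos 7: x in {2}, choose 2; 2->2 ok
  pos 8: y in {0,1,3}, choose 1; 2->1 ok
  pos 9: x in {2}, choose 2; 1->2 ok
  pos 10: y in {0,1,3}, choose 0; 2->0 ok
  pos 11: y in {0,1,3}, choose 3; 0->3 ok
  pos 12: y in {0,1,3}, choose 0; 3->0 ok
  pos 13: y in {0,1,3}, choose 1; 0->1 ok
  pos 14: y in {0,1,3}, choose 3; 1->3 ok
  pos 15: x in {2}, choose 2; 3->2 ok
  pos 16: y in {0,1,3}, choose 1; 2->1 ok
  pos 17: x in {2}, choose 2; 1->2 ok
  pos 18: y in {0,1,3}, choose 1; 2->1 ok
  pos 19: x in {2}, choose 2; 1->2 ok
  pos 20: y in {0,1,3}, choose 0; 2->0 ok
  pos 21: y in {0,1,3}, choose 1; 0->1 ok
  pos 22: y in {0,1,3}, choose 0; 1->0 ok
  pos 23: x in {2}, choose 2; 0->2 ok
  pos 24: y in {0,1,3}, choose 0; 2->0 ok
  pos 25: y in {0,1,3}, choose 1; 0->1 ok
  pos 26: y in {0,1,3}, choose 0; 1->0 ok
  pos 27: x in {2}, choose 2; 0->2 ok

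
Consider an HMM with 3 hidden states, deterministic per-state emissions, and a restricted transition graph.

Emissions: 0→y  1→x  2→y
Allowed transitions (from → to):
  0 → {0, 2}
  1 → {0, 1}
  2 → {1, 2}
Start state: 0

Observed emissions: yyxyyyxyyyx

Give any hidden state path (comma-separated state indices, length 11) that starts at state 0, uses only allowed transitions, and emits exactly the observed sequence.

  [0] y  {0,2}  => 0  start
  [1] y  {0,2}  => 2  0->2 ok
  [2] x  {1}  => 1  2->1 ok
  [3] y  {0,2}  => 0  1->0 ok
  [4] y  {0,2}  => 2  0->2 ok
  [5] y  {0,2}  => 2  2->2 ok
  [6] x  {1}  => 1  2->1 ok
  [7] y  {0,2}  => 0  1->0 ok
  [8] y  {0,2}  => 0  0->0 ok
  [9] y  {0,2}  => 2  0->2 ok
  [10] x  {1}  => 1  2->1 ok

0,2,1,0,2,2,1,0,0,2,1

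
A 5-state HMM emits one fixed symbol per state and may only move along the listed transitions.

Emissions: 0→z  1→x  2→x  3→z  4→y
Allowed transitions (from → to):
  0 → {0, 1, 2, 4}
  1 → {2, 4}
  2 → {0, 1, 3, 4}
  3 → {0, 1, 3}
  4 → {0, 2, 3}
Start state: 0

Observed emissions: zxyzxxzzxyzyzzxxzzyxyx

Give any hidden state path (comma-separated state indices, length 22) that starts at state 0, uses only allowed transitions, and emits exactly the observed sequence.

  0: obs=z cand={0,3} pick 0 [start]
  1: obs=x cand={1,2} pick 1 [0->1 ok]
  2: obs=y cand={4} pick 4 [1->4 ok]
  3: obs=z cand={0,3} pick 0 [4->0 ok]
  4: obs=x cand={1,2} pick 1 [0->1 ok]
  5: obs=x cand={1,2} pick 2 [1->2 ok]
  6: obs=z cand={0,3} pick 3 [2->3 ok]
  7: obs=z cand={0,3} pick 0 [3->0 ok]
  8: obs=x cand={1,2} pick 2 [0->2 ok]
  9: obs=y cand={4} pick 4 [2->4 ok]
  10: obs=z cand={0,3} pick 0 [4->0 ok]
  11: obs=y cand={4} pick 4 [0->4 ok]
  12: obs=z cand={0,3} pick 0 [4->0 ok]
  13: obs=z cand={0,3} pick 0 [0->0 ok]
  14: obs=x cand={1,2} pick 1 [0->1 ok]
  15: obs=x cand={1,2} pick 2 [1->2 ok]
  16: obs=z cand={0,3} pick 0 [2->0 ok]
  17: obs=z cand={0,3} pick 0 [0->0 ok]
  18: obs=y cand={4} pick 4 [0->4 ok]
  19: obs=x cand={1,2} pick 2 [4->2 ok]
  20: obs=y cand={4} pick 4 [2->4 ok]
  21: obs=x cand={1,2} pick 2 [4->2 ok]

0,1,4,0,1,2,3,0,2,4,0,4,0,0,1,2,0,0,4,2,4,2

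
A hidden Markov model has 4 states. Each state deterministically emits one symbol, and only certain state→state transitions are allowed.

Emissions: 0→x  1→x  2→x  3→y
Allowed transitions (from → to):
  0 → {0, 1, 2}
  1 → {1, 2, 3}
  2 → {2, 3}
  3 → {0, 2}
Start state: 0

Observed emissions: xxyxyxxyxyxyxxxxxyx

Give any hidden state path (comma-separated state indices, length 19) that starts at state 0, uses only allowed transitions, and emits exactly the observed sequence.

  [0] x  {0,1,2}  => 0  start
  [1] x  {0,1,2}  => 1  0->1 ok
  [2] y  {3}  => 3  1->3 ok
  [3] x  {0,1,2}  => 2  3->2 ok
  [4] y  {3}  => 3  2->3 ok
  [5] x  {0,1,2}  => 0  3->0 ok
  [6] x  {0,1,2}  => 2  0->2 ok
  [7] y  {3}  => 3  2->3 ok
  [8] x  {0,1,2}  => 2  3->2 ok
  [9] y  {3}  => 3  2->3 ok
  [10] x  {0,1,2}  => 2  3->2 ok
  [11] y  {3}  => 3  2->3 ok
  [12] x  {0,1,2}  => 0  3->0 ok
  [13] x  {0,1,2}  => 2  0->2 ok
  [14] x  {0,1,2}  => 2  2->2 ok
  [15] x  {0,1,2}  => 2  2->2 ok
  [16] x  {0,1,2}  => 2  2->2 ok
  [17] y  {3}  => 3  2->3 ok
  [18] x  {0,1,2}  => 2  3->2 ok

0,1,3,2,3,0,2,3,2,3,2,3,0,2,2,2,2,3,2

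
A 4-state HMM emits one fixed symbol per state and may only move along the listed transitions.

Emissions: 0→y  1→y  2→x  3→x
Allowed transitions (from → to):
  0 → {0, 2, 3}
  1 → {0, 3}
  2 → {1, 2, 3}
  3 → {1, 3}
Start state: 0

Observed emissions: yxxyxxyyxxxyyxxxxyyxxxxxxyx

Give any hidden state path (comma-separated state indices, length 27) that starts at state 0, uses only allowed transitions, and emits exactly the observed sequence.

0,2,2,1,3,3,1,0,2,3,3,1,0,2,2,3,3,1,0,2,2,2,3,3,3,1,3

  t0 'y' -> {0,1}, take 0 (start)
  t1 'x' -> {2,3}, take 2 (0->2 ok)
  t2 'x' -> {2,3}, take 2 (2->2 ok)
  t3 'y' -> {0,1}, take 1 (2->1 ok)
  t4 'x' -> {2,3}, take 3 (1->3 ok)
  t5 'x' -> {2,3}, take 3 (3->3 ok)
  t6 'y' -> {0,1}, take 1 (3->1 ok)
  t7 'y' -> {0,1}, take 0 (1->0 ok)
  t8 'x' -> {2,3}, take 2 (0->2 ok)
  t9 'x' -> {2,3}, take 3 (2->3 ok)
  t10 'x' -> {2,3}, take 3 (3->3 ok)
  t11 'y' -> {0,1}, take 1 (3->1 ok)
  t12 'y' -> {0,1}, take 0 (1->0 ok)
  t13 'x' -> {2,3}, take 2 (0->2 ok)
  t14 'x' -> {2,3}, take 2 (2->2 ok)
  t15 'x' -> {2,3}, take 3 (2->3 ok)
  t16 'x' -> {2,3}, take 3 (3->3 ok)
  t17 'y' -> {0,1}, take 1 (3->1 ok)
  t18 'y' -> {0,1}, take 0 (1->0 ok)
  t19 'x' -> {2,3}, take 2 (0->2 ok)
  t20 'x' -> {2,3}, take 2 (2->2 ok)
  t21 'x' -> {2,3}, take 2 (2->2 ok)
  t22 'x' -> {2,3}, take 3 (2->3 ok)
  t23 'x' -> {2,3}, take 3 (3->3 ok)
  t24 'x' -> {2,3}, take 3 (3->3 ok)
  t25 'y' -> {0,1}, take 1 (3->1 ok)
  t26 'x' -> {2,3}, take 3 (1->3 ok)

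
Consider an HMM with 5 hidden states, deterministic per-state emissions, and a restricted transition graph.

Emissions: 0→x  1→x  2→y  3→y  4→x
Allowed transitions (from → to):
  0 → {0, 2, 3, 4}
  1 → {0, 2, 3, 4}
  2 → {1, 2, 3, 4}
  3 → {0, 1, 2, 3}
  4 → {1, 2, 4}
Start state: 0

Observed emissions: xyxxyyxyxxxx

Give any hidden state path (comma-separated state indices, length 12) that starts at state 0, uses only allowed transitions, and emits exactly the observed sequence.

0,2,4,1,2,2,1,3,1,4,4,1

  pos 0: x in {0,1,4}, choose 0; start
  pos 1: y in {2,3}, choose 2; 0->2 ok
  pos 2: x in {0,1,4}, choose 4; 2->4 ok
  pos 3: x in {0,1,4}, choose 1; 4->1 ok
  pos 4: y in {2,3}, choose 2; 1->2 ok
  pos 5: y in {2,3}, choose 2; 2->2 ok
  pos 6: x in {0,1,4}, choose 1; 2->1 ok
  pos 7: y in {2,3}, choose 3; 1->3 ok
  pos 8: x in {0,1,4}, choose 1; 3->1 ok
  pos 9: x in {0,1,4}, choose 4; 1->4 ok
  pos 10: x in {0,1,4}, choose 4; 4->4 ok
  pos 11: x in {0,1,4}, choose 1; 4->1 ok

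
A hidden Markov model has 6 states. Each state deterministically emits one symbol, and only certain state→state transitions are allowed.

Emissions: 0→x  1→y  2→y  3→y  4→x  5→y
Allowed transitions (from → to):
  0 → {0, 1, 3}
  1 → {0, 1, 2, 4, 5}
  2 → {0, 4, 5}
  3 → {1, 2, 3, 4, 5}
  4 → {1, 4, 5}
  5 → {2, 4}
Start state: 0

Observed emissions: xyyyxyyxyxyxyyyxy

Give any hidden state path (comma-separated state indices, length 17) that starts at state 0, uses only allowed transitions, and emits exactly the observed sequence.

0,3,3,1,0,3,1,0,3,4,1,0,3,3,2,4,5

  t0 'x' -> {0,4}, take 0 (start)
  t1 'y' -> {1,2,3,5}, take 3 (0->3 ok)
  t2 'y' -> {1,2,3,5}, take 3 (3->3 ok)
  t3 'y' -> {1,2,3,5}, take 1 (3->1 ok)
  t4 'x' -> {0,4}, take 0 (1->0 ok)
  t5 'y' -> {1,2,3,5}, take 3 (0->3 ok)
  t6 'y' -> {1,2,3,5}, take 1 (3->1 ok)
  t7 'x' -> {0,4}, take 0 (1->0 ok)
  t8 'y' -> {1,2,3,5}, take 3 (0->3 ok)
  t9 'x' -> {0,4}, take 4 (3->4 ok)
  t10 'y' -> {1,2,3,5}, take 1 (4->1 ok)
  t11 'x' -> {0,4}, take 0 (1->0 ok)
  t12 'y' -> {1,2,3,5}, take 3 (0->3 ok)
  t13 'y' -> {1,2,3,5}, take 3 (3->3 ok)
  t14 'y' -> {1,2,3,5}, take 2 (3->2 ok)
  t15 'x' -> {0,4}, take 4 (2->4 ok)
  t16 'y' -> {1,2,3,5}, take 5 (4->5 ok)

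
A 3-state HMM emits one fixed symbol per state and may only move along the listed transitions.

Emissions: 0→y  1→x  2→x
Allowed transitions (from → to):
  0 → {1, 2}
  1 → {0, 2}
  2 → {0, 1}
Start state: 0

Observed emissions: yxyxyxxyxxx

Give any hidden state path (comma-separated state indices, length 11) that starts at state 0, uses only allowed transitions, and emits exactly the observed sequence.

  [0] y  {0}  => 0  start
  [1] x  {1,2}  => 1  0->1 ok
  [2] y  {0}  => 0  1->0 ok
  [3] x  {1,2}  => 1  0->1 ok
  [4] y  {0}  => 0  1->0 ok
  [5] x  {1,2}  => 2  0->2 ok
  [6] x  {1,2}  => 1  2->1 ok
  [7] y  {0}  => 0  1->0 ok
  [8] x  {1,2}  => 2  0->2 ok
  [9] x  {1,2}  => 1  2->1 ok
  [10] x  {1,2}  => 2  1->2 ok

0,1,0,1,0,2,1,0,2,1,2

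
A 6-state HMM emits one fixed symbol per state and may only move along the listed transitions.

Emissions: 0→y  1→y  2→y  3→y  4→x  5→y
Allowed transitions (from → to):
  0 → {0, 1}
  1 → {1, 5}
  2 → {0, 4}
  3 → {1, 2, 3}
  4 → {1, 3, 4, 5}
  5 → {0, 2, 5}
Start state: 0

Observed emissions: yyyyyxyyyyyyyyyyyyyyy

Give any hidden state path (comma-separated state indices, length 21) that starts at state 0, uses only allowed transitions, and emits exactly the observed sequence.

0,1,1,5,2,4,3,3,2,0,1,1,1,1,1,5,2,0,1,5,5

  pos 0: y in {0,1,2,3,5}, choose 0; start
  pos 1: y in {0,1,2,3,5}, choose 1; 0->1 ok
  pos 2: y in {0,1,2,3,5}, choose 1; 1->1 ok
  pos 3: y in {0,1,2,3,5}, choose 5; 1->5 ok
  pos 4: y in {0,1,2,3,5}, choose 2; 5->2 ok
  pos 5: x in {4}, choose 4; 2->4 ok
  pos 6: y in {0,1,2,3,5}, choose 3; 4->3 ok
  pos 7: y in {0,1,2,3,5}, choose 3; 3->3 ok
  pos 8: y in {0,1,2,3,5}, choose 2; 3->2 ok
  pos 9: y in {0,1,2,3,5}, choose 0; 2->0 ok
  pos 10: y in {0,1,2,3,5}, choose 1; 0->1 ok
  pos 11: y in {0,1,2,3,5}, choose 1; 1->1 ok
  pos 12: y in {0,1,2,3,5}, choose 1; 1->1 ok
  pos 13: y in {0,1,2,3,5}, choose 1; 1->1 ok
  pos 14: y in {0,1,2,3,5}, choose 1; 1->1 ok
  pos 15: y in {0,1,2,3,5}, choose 5; 1->5 ok
  pos 16: y in {0,1,2,3,5}, choose 2; 5->2 ok
  pos 17: y in {0,1,2,3,5}, choose 0; 2->0 ok
  pos 18: y in {0,1,2,3,5}, choose 1; 0->1 ok
  pos 19: y in {0,1,2,3,5}, choose 5; 1->5 ok
  pos 20: y in {0,1,2,3,5}, choose 5; 5->5 ok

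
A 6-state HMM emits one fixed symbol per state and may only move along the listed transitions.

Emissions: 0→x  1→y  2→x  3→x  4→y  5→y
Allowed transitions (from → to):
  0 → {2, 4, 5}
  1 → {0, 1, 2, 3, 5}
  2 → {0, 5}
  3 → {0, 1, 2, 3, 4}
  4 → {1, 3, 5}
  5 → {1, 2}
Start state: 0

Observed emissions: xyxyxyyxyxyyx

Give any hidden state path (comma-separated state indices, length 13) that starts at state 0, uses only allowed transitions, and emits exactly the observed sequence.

0,4,3,1,3,4,1,0,5,2,5,1,3

  [0] x  {0,2,3}  => 0  start
  [1] y  {1,4,5}  => 4  0->4 ok
  [2] x  {0,2,3}  => 3  4->3 ok
  [3] y  {1,4,5}  => 1  3->1 ok
  [4] x  {0,2,3}  => 3  1->3 ok
  [5] y  {1,4,5}  => 4  3->4 ok
  [6] y  {1,4,5}  => 1  4->1 ok
  [7] x  {0,2,3}  => 0  1->0 ok
  [8] y  {1,4,5}  => 5  0->5 ok
  [9] x  {0,2,3}  => 2  5->2 ok
  [10] y  {1,4,5}  => 5  2->5 ok
  [11] y  {1,4,5}  => 1  5->1 ok
  [12] x  {0,2,3}  => 3  1->3 ok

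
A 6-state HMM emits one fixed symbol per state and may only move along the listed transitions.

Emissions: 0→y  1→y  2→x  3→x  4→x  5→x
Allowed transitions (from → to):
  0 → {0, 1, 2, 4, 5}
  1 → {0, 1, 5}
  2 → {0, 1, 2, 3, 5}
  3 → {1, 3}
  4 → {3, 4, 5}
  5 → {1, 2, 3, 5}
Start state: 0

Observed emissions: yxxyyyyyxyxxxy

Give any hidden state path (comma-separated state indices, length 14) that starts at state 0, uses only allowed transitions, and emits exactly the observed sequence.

0,2,2,0,1,0,1,0,2,0,4,4,5,1

  t0 'y' -> {0,1}, take 0 (start)
  t1 'x' -> {2,3,4,5}, take 2 (0->2 ok)
  t2 'x' -> {2,3,4,5}, take 2 (2->2 ok)
  t3 'y' -> {0,1}, take 0 (2->0 ok)
  t4 'y' -> {0,1}, take 1 (0->1 ok)
  t5 'y' -> {0,1}, take 0 (1->0 ok)
  t6 'y' -> {0,1}, take 1 (0->1 ok)
  t7 'y' -> {0,1}, take 0 (1->0 ok)
  t8 'x' -> {2,3,4,5}, take 2 (0->2 ok)
  t9 'y' -> {0,1}, take 0 (2->0 ok)
  t10 'x' -> {2,3,4,5}, take 4 (0->4 ok)
  t11 'x' -> {2,3,4,5}, take 4 (4->4 ok)
  t12 'x' -> {2,3,4,5}, take 5 (4->5 ok)
  t13 'y' -> {0,1}, take 1 (5->1 ok)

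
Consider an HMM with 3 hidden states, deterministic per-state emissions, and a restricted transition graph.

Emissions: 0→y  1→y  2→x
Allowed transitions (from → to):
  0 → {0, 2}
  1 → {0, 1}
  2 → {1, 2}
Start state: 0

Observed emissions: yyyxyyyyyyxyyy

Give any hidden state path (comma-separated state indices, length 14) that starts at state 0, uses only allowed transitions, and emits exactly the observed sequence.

0,0,0,2,1,1,1,1,0,0,2,1,0,0

  t0 'y' -> {0,1}, take 0 (start)
  t1 'y' -> {0,1}, take 0 (0->0 ok)
  t2 'y' -> {0,1}, take 0 (0->0 ok)
  t3 'x' -> {2}, take 2 (0->2 ok)
  t4 'y' -> {0,1}, take 1 (2->1 ok)
  t5 'y' -> {0,1}, take 1 (1->1 ok)
  t6 'y' -> {0,1}, take 1 (1->1 ok)
  t7 'y' -> {0,1}, take 1 (1->1 ok)
  t8 'y' -> {0,1}, take 0 (1->0 ok)
  t9 'y' -> {0,1}, take 0 (0->0 ok)
  t10 'x' -> {2}, take 2 (0->2 ok)
  t11 'y' -> {0,1}, take 1 (2->1 ok)
  t12 'y' -> {0,1}, take 0 (1->0 ok)
  t13 'y' -> {0,1}, take 0 (0->0 ok)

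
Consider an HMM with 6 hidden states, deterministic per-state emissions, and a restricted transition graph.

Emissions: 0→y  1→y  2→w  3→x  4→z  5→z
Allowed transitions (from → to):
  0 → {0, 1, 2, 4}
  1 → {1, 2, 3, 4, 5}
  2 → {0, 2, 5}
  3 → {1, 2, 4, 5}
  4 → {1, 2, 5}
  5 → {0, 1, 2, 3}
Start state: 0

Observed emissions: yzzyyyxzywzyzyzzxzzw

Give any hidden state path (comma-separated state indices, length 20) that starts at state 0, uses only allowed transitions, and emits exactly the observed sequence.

  t0 'y' -> {0,1}, take 0 (start)
  t1 'z' -> {4,5}, take 4 (0->4 ok)
  t2 'z' -> {4,5}, take 5 (4->5 ok)
  t3 'y' -> {0,1}, take 0 (5->0 ok)
  t4 'y' -> {0,1}, take 1 (0->1 ok)
  t5 'y' -> {0,1}, take 1 (1->1 ok)
  t6 'x' -> {3}, take 3 (1->3 ok)
  t7 'z' -> {4,5}, take 5 (3->5 ok)
  t8 'y' -> {0,1}, take 0 (5->0 ok)
  t9 'w' -> {2}, take 2 (0->2 ok)
  t10 'z' -> {4,5}, take 5 (2->5 ok)
  t11 'y' -> {0,1}, take 1 (5->1 ok)
  t12 'z' -> {4,5}, take 5 (1->5 ok)
  t13 'y' -> {0,1}, take 0 (5->0 ok)
  t14 'z' -> {4,5}, take 4 (0->4 ok)
  t15 'z' -> {4,5}, take 5 (4->5 ok)
  t16 'x' -> {3}, take 3 (5->3 ok)
  t17 'z' -> {4,5}, take 4 (3->4 ok)
  t18 'z' -> {4,5}, take 5 (4->5 ok)
  t19 'w' -> {2}, take 2 (5->2 ok)

0,4,5,0,1,1,3,5,0,2,5,1,5,0,4,5,3,4,5,2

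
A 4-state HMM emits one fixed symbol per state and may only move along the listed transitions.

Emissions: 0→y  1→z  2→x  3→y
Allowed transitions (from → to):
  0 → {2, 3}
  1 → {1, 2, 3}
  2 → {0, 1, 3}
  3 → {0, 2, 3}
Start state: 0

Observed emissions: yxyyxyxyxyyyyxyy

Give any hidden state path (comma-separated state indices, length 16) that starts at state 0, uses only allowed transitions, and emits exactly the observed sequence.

  t0 'y' -> {0,3}, take 0 (start)
  t1 'x' -> {2}, take 2 (0->2 ok)
  t2 'y' -> {0,3}, take 3 (2->3 ok)
  t3 'y' -> {0,3}, take 3 (3->3 ok)
  t4 'x' -> {2}, take 2 (3->2 ok)
  t5 'y' -> {0,3}, take 0 (2->0 ok)
  t6 'x' -> {2}, take 2 (0->2 ok)
  t7 'y' -> {0,3}, take 3 (2->3 ok)
  t8 'x' -> {2}, take 2 (3->2 ok)
  t9 'y' -> {0,3}, take 0 (2->0 ok)
  t10 'y' -> {0,3}, take 3 (0->3 ok)
  t11 'y' -> {0,3}, take 3 (3->3 ok)
  t12 'y' -> {0,3}, take 3 (3->3 ok)
  t13 'x' -> {2}, take 2 (3->2 ok)
  t14 'y' -> {0,3}, take 0 (2->0 ok)
  t15 'y' -> {0,3}, take 3 (0->3 ok)

0,2,3,3,2,0,2,3,2,0,3,3,3,2,0,3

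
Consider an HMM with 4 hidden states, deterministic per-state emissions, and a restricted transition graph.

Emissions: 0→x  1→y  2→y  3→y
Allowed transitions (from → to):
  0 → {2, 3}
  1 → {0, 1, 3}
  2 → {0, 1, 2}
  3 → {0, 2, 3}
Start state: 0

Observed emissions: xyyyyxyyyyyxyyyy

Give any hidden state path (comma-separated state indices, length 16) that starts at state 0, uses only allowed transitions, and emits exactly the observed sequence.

  [0] x  {0}  => 0  start
  [1] y  {1,2,3}  => 3  0->3 ok
  [2] y  {1,2,3}  => 3  3->3 ok
  [3] y  {1,2,3}  => 2  3->2 ok
  [4] y  {1,2,3}  => 1  2->1 ok
  [5] x  {0}  => 0  1->0 ok
  [6] y  {1,2,3}  => 3  0->3 ok
  [7] y  {1,2,3}  => 2  3->2 ok
  [8] y  {1,2,3}  => 2  2->2 ok
  [9] y  {1,2,3}  => 2  2->2 ok
  [10] y  {1,2,3}  => 1  2->1 ok
  [11] x  {0}  => 0  1->0 ok
  [12] y  {1,2,3}  => 3  0->3 ok
  [13] y  {1,2,3}  => 2  3->2 ok
  [14] y  {1,2,3}  => 2  2->2 ok
  [15] y  {1,2,3}  => 1  2->1 ok

0,3,3,2,1,0,3,2,2,2,1,0,3,2,2,1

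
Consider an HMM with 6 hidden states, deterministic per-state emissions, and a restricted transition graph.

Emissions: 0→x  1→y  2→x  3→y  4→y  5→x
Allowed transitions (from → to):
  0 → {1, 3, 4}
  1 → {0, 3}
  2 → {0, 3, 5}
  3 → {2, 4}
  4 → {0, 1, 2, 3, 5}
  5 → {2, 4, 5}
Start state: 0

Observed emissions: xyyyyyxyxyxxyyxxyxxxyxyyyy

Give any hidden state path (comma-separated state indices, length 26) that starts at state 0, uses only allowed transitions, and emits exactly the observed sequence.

  pos 0: x in {0,2,5}, choose 0; start
  pos 1: y in {1,3,4}, choose 3; 0->3 ok
  pos 2: y in {1,3,4}, choose 4; 3->4 ok
  pos 3: y in {1,3,4}, choose 1; 4->1 ok
  pos 4: y in {1,3,4}, choose 3; 1->3 ok
  pos 5: y in {1,3,4}, choose 4; 3->4 ok
  pos 6: x in {0,2,5}, choose 0; 4->0 ok
  pos 7: y in {1,3,4}, choose 1; 0->1 ok
  pos 8: x in {0,2,5}, choose 0; 1->0 ok
  pos 9: y in {1,3,4}, choose 4; 0->4 ok
  pos 10: x in {0,2,5}, choose 2; 4->2 ok
  pos 11: x in {0,2,5}, choose 0; 2->0 ok
  pos 12: y in {1,3,4}, choose 1; 0->1 ok
  pos 13: y in {1,3,4}, choose 3; 1->3 ok
  pos 14: x in {0,2,5}, choose 2; 3->2 ok
  pos 15: x in {0,2,5}, choose 5; 2->5 ok
  pos 16: y in {1,3,4}, choose 4; 5->4 ok
  pos 17: x in {0,2,5}, choose 5; 4->5 ok
  pos 18: x in {0,2,5}, choose 2; 5->2 ok
  pos 19: x in {0,2,5}, choose 0; 2->0 ok
  pos 20: y in {1,3,4}, choose 4; 0->4 ok
  pos 21: x in {0,2,5}, choose 0; 4->0 ok
  pos 22: y in {1,3,4}, choose 1; 0->1 ok
  pos 23: y in {1,3,4}, choose 3; 1->3 ok
  pos 24: y in {1,3,4}, choose 4; 3->4 ok
  pos 25: y in {1,3,4}, choose 3; 4->3 ok

0,3,4,1,3,4,0,1,0,4,2,0,1,3,2,5,4,5,2,0,4,0,1,3,4,3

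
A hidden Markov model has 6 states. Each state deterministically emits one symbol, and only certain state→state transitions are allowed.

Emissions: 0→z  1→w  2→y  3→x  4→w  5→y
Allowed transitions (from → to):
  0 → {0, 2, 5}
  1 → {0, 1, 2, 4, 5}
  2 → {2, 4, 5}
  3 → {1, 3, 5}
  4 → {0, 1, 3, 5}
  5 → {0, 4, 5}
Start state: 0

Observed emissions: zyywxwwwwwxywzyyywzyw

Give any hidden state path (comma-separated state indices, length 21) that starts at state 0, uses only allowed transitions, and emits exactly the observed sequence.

  pos 0: z in {0}, choose 0; start
  pos 1: y in {2,5}, choose 2; 0->2 ok
  pos 2: y in {2,5}, choose 5; 2->5 ok
  pos 3: w in {1,4}, choose 4; 5->4 ok
  pos 4: x in {3}, choose 3; 4->3 ok
  pos 5: w in {1,4}, choose 1; 3->1 ok
  pos 6: w in {1,4}, choose 4; 1->4 ok
  pos 7: w in {1,4}, choose 1; 4->1 ok
  pos 8: w in {1,4}, choose 1; 1->1 ok
  pos 9: w in {1,4}, choose 4; 1->4 ok
  pos 10: x in {3}, choose 3; 4->3 ok
  pos 11: y in {2,5}, choose 5; 3->5 ok
  pos 12: w in {1,4}, choose 4; 5->4 ok
  pos 13: z in {0}, choose 0; 4->0 ok
  pos 14: y in {2,5}, choose 5; 0->5 ok
  pos 15: y in {2,5}, choose 5; 5->5 ok
  pos 16: y in {2,5}, choose 5; 5->5 ok
  pos 17: w in {1,4}, choose 4; 5->4 ok
  pos 18: z in {0}, choose 0; 4->0 ok
  pos 19: y in {2,5}, choose 2; 0->2 ok
  pos 20: w in {1,4}, choose 4; 2->4 ok

0,2,5,4,3,1,4,1,1,4,3,5,4,0,5,5,5,4,0,2,4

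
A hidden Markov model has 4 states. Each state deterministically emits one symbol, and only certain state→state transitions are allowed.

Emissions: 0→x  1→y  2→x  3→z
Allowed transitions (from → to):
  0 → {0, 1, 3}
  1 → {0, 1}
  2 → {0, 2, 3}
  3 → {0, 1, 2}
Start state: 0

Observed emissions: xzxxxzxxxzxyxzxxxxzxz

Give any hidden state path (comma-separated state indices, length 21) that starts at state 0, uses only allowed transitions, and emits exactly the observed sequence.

  pos 0: x in {0,2}, choose 0; start
  pos 1: z in {3}, choose 3; 0->3 ok
  pos 2: x in {0,2}, choose 2; 3->2 ok
  pos 3: x in {0,2}, choose 0; 2->0 ok
  pos 4: x in {0,2}, choose 0; 0->0 ok
  pos 5: z in {3}, choose 3; 0->3 ok
  pos 6: x in {0,2}, choose 2; 3->2 ok
  pos 7: x in {0,2}, choose 2; 2->2 ok
  pos 8: x in {0,2}, choose 0; 2->0 ok
  pos 9: z in {3}, choose 3; 0->3 ok
  pos 10: x in {0,2}, choose 0; 3->0 ok
  pos 11: y in {1}, choose 1; 0->1 ok
  pos 12: x in {0,2}, choose 0; 1->0 ok
  pos 13: z in {3}, choose 3; 0->3 ok
  pos 14: x in {0,2}, choose 2; 3->2 ok
  pos 15: x in {0,2}, choose 2; 2->2 ok
  pos 16: x in {0,2}, choose 2; 2->2 ok
  pos 17: x in {0,2}, choose 2; 2->2 ok
  pos 18: z in {3}, choose 3; 2->3 ok
  pos 19: x in {0,2}, choose 2; 3->2 ok
  pos 20: z in {3}, choose 3; 2->3 ok

0,3,2,0,0,3,2,2,0,3,0,1,0,3,2,2,2,2,3,2,3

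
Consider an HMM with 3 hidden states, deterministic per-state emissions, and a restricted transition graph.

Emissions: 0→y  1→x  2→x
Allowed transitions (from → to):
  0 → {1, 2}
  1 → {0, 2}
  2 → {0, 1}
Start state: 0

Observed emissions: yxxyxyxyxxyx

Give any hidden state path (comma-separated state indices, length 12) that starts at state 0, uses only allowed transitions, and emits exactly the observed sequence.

0,2,1,0,2,0,2,0,2,1,0,2

  pos 0: y in {0}, choose 0; start
  pos 1: x in {1,2}, choose 2; 0->2 ok
  pos 2: x in {1,2}, choose 1; 2->1 ok
  pos 3: y in {0}, choose 0; 1->0 ok
  pos 4: x in {1,2}, choose 2; 0->2 ok
  pos 5: y in {0}, choose 0; 2->0 ok
  pos 6: x in {1,2}, choose 2; 0->2 ok
  pos 7: y in {0}, choose 0; 2->0 ok
  pos 8: x in {1,2}, choose 2; 0->2 ok
  pos 9: x in {1,2}, choose 1; 2->1 ok
  pos 10: y in {0}, choose 0; 1->0 ok
  pos 11: x in {1,2}, choose 2; 0->2 ok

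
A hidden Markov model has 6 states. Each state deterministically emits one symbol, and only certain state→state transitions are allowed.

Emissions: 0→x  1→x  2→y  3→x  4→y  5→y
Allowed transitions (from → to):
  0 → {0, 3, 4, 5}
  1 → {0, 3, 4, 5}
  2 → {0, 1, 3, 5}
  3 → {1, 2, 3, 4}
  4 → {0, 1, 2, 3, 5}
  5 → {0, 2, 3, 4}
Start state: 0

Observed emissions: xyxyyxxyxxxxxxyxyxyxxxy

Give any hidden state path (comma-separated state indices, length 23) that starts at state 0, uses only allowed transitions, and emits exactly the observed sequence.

0,4,1,5,4,1,0,5,0,0,3,3,3,1,4,3,2,0,4,0,0,0,4

  [0] x  {0,1,3}  => 0  start
  [1] y  {2,4,5}  => 4  0->4 ok
  [2] x  {0,1,3}  => 1  4->1 ok
  [3] y  {2,4,5}  => 5  1->5 ok
  [4] y  {2,4,5}  => 4  5->4 ok
  [5] x  {0,1,3}  => 1  4->1 ok
  [6] x  {0,1,3}  => 0  1->0 ok
  [7] y  {2,4,5}  => 5  0->5 ok
  [8] x  {0,1,3}  => 0  5->0 ok
  [9] x  {0,1,3}  => 0  0->0 ok
  [10] x  {0,1,3}  => 3  0->3 ok
  [11] x  {0,1,3}  => 3  3->3 ok
  [12] x  {0,1,3}  => 3  3->3 ok
  [13] x  {0,1,3}  => 1  3->1 ok
  [14] y  {2,4,5}  => 4  1->4 ok
  [15] x  {0,1,3}  => 3  4->3 ok
  [16] y  {2,4,5}  => 2  3->2 ok
  [17] x  {0,1,3}  => 0  2->0 ok
  [18] y  {2,4,5}  => 4  0->4 ok
  [19] x  {0,1,3}  => 0  4->0 ok
  [20] x  {0,1,3}  => 0  0->0 ok
  [21] x  {0,1,3}  => 0  0->0 ok
  [22] y  {2,4,5}  => 4  0->4 ok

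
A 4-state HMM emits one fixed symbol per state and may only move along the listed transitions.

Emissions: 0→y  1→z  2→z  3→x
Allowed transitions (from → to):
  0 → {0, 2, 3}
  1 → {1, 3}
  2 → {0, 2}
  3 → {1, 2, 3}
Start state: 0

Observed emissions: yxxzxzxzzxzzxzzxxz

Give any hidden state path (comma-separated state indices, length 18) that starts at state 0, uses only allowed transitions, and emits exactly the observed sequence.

0,3,3,1,3,1,3,1,1,3,1,1,3,1,1,3,3,1

  pos 0: y in {0}, choose 0; start
  pos 1: x in {3}, choose 3; 0->3 ok
  pos 2: x in {3}, choose 3; 3->3 ok
  pos 3: z in {1,2}, choose 1; 3->1 ok
  pos 4: x in {3}, choose 3; 1->3 ok
  pos 5: z in {1,2}, choose 1; 3->1 ok
  pos 6: x in {3}, choose 3; 1->3 ok
  pos 7: z in {1,2}, choose 1; 3->1 ok
  pos 8: z in {1,2}, choose 1; 1->1 ok
  pos 9: x in {3}, choose 3; 1->3 ok
  pos 10: z in {1,2}, choose 1; 3->1 ok
  pos 11: z in {1,2}, choose 1; 1->1 ok
  pos 12: x in {3}, choose 3; 1->3 ok
  pos 13: z in {1,2}, choose 1; 3->1 ok
  pos 14: z in {1,2}, choose 1; 1->1 ok
  pos 15: x in {3}, choose 3; 1->3 ok
  pos 16: x in {3}, choose 3; 3->3 ok
  pos 17: z in {1,2}, choose 1; 3->1 ok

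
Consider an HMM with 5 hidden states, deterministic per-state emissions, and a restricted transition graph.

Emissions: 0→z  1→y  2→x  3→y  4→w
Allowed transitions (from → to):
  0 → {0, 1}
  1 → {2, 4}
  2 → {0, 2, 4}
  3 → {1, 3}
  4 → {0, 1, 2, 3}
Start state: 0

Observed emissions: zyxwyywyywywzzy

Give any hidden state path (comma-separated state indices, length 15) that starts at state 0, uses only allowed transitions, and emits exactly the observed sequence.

0,1,2,4,3,1,4,3,1,4,1,4,0,0,1

  t0 'z' -> {0}, take 0 (start)
  t1 'y' -> {1,3}, take 1 (0->1 ok)
  t2 'x' -> {2}, take 2 (1->2 ok)
  t3 'w' -> {4}, take 4 (2->4 ok)
  t4 'y' -> {1,3}, take 3 (4->3 ok)
  t5 'y' -> {1,3}, take 1 (3->1 ok)
  t6 'w' -> {4}, take 4 (1->4 ok)
  t7 'y' -> {1,3}, take 3 (4->3 ok)
  t8 'y' -> {1,3}, take 1 (3->1 ok)
  t9 'w' -> {4}, take 4 (1->4 ok)
  t10 'y' -> {1,3}, take 1 (4->1 ok)
  t11 'w' -> {4}, take 4 (1->4 ok)
  t12 'z' -> {0}, take 0 (4->0 ok)
  t13 'z' -> {0}, take 0 (0->0 ok)
  t14 'y' -> {1,3}, take 1 (0->1 ok)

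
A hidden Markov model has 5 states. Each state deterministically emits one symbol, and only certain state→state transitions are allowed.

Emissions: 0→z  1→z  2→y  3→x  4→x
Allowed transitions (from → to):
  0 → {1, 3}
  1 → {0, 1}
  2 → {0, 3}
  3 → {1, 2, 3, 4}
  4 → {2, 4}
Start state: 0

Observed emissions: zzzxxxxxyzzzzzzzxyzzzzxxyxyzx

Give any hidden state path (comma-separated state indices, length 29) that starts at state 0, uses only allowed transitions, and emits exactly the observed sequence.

0,1,0,3,4,4,4,4,2,0,1,1,0,1,1,0,3,2,0,1,1,0,3,4,2,3,2,0,3

  pos 0: z in {0,1}, choose 0; start
  pos 1: z in {0,1}, choose 1; 0->1 ok
  pos 2: z in {0,1}, choose 0; 1->0 ok
  pos 3: x in {3,4}, choose 3; 0->3 ok
  pos 4: x in {3,4}, choose 4; 3->4 ok
  pos 5: x in {3,4}, choose 4; 4->4 ok
  pos 6: x in {3,4}, choose 4; 4->4 ok
  pos 7: x in {3,4}, choose 4; 4->4 ok
  pos 8: y in {2}, choose 2; 4->2 ok
  pos 9: z in {0,1}, choose 0; 2->0 ok
  pos 10: z in {0,1}, choose 1; 0->1 ok
  pos 11: z in {0,1}, choose 1; 1->1 ok
  pos 12: z in {0,1}, choose 0; 1->0 ok
  pos 13: z in {0,1}, choose 1; 0->1 ok
  pos 14: z in {0,1}, choose 1; 1->1 ok
  pos 15: z in {0,1}, choose 0; 1->0 ok
  pos 16: x in {3,4}, choose 3; 0->3 ok
  pos 17: y in {2}, choose 2; 3->2 ok
  pos 18: z in {0,1}, choose 0; 2->0 ok
  pos 19: z in {0,1}, choose 1; 0->1 ok
  pos 20: z in {0,1}, choose 1; 1->1 ok
  pos 21: z in {0,1}, choose 0; 1->0 ok
  pos 22: x in {3,4}, choose 3; 0->3 ok
  pos 23: x in {3,4}, choose 4; 3->4 ok
  pos 24: y in {2}, choose 2; 4->2 ok
  pos 25: x in {3,4}, choose 3; 2->3 ok
  pos 26: y in {2}, choose 2; 3->2 ok
  pos 27: z in {0,1}, choose 0; 2->0 ok
  pos 28: x in {3,4}, choose 3; 0->3 ok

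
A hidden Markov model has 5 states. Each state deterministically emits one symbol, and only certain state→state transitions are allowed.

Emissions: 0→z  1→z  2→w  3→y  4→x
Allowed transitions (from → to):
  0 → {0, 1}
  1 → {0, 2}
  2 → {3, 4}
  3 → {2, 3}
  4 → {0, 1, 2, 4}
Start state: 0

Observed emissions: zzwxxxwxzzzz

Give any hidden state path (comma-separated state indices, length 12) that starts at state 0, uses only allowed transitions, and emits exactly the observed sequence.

0,1,2,4,4,4,2,4,1,0,0,0

  [0] z  {0,1}  => 0  start
  [1] z  {0,1}  => 1  0->1 ok
  [2] w  {2}  => 2  1->2 ok
  [3] x  {4}  => 4  2->4 ok
  [4] x  {4}  => 4  4->4 ok
  [5] x  {4}  => 4  4->4 ok
  [6] w  {2}  => 2  4->2 ok
  [7] x  {4}  => 4  2->4 ok
  [8] z  {0,1}  => 1  4->1 ok
  [9] z  {0,1}  => 0  1->0 ok
  [10] z  {0,1}  => 0  0->0 ok
  [11] z  {0,1}  => 0  0->0 ok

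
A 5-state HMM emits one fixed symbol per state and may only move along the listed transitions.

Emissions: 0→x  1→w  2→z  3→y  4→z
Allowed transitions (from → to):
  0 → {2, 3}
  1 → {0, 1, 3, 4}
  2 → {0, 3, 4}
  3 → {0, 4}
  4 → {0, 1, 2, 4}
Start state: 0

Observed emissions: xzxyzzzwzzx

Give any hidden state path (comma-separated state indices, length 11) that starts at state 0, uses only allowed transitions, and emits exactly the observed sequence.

0,2,0,3,4,4,4,1,4,4,0

  0: obs=x cand={0} pick 0 [start]
  1: obs=z cand={2,4} pick 2 [0->2 ok]
  2: obs=x cand={0} pick 0 [2->0 ok]
  3: obs=y cand={3} pick 3 [0->3 ok]
  4: obs=z cand={2,4} pick 4 [3->4 ok]
  5: obs=z cand={2,4} pick 4 [4->4 ok]
  6: obs=z cand={2,4} pick 4 [4->4 ok]
  7: obs=w cand={1} pick 1 [4->1 ok]
  8: obs=z cand={2,4} pick 4 [1->4 ok]
  9: obs=z cand={2,4} pick 4 [4->4 ok]
  10: obs=x cand={0} pick 0 [4->0 ok]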